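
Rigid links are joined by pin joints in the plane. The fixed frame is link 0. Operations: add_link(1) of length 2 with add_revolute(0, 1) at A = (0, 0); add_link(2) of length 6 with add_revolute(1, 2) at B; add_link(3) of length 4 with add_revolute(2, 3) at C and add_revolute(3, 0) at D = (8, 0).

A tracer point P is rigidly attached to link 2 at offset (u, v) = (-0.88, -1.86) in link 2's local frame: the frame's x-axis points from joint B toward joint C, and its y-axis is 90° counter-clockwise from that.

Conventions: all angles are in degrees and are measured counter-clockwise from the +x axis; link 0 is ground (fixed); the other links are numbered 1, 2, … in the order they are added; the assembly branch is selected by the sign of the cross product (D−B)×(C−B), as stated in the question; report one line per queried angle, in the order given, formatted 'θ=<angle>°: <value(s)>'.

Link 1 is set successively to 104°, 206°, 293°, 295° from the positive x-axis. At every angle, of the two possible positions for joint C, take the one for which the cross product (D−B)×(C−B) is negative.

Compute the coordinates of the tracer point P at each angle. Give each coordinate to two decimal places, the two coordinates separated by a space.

A=(0,0), D=(8.00,0)
θ=104°: B = A + 2.00·(cos104°, sin104°) = (-0.4838, 1.9406)
θ=104°: |BD| = 8.7030
θ=104°: circle(B,6.00) ∩ circle(D,4.00): a=5.5005, h=2.3967
θ=104°:   candidates: C₊=(5.4126,3.0505) cross=20.859; C₋=(4.3438,-1.6223) cross=-20.859
θ=104°:   branch - wants cross < 0 → take C=(4.3438,-1.6223) (cross=-20.859)
θ=104°: ex = (C−B)/|BC| = (0.8046,-0.5938); ey = (0.5938,0.8046)
θ=104°: P = B + -0.88·ex + -1.86·ey = (-2.2964,0.9666)
θ=206°: B = A + 2.00·(cos206°, sin206°) = (-1.7976, -0.8767)
θ=206°: |BD| = 9.8367
θ=206°: circle(B,6.00) ∩ circle(D,4.00): a=5.9350, h=0.8810
θ=206°:   candidates: C₊=(4.0352,0.5297) cross=8.666; C₋=(4.1923,-1.2253) cross=-8.666
θ=206°:   branch - wants cross < 0 → take C=(4.1923,-1.2253) (cross=-8.666)
θ=206°: ex = (C−B)/|BC| = (0.9983,-0.0581); ey = (0.0581,0.9983)
θ=206°: P = B + -0.88·ex + -1.86·ey = (-2.7841,-2.6825)
θ=293°: B = A + 2.00·(cos293°, sin293°) = (0.7815, -1.8410)
θ=293°: |BD| = 7.4496
θ=293°: circle(B,6.00) ∩ circle(D,4.00): a=5.0672, h=3.2131
θ=293°:   candidates: C₊=(4.8974,2.5247) cross=23.936; C₋=(6.4855,-3.7022) cross=-23.936
θ=293°:   branch - wants cross < 0 → take C=(6.4855,-3.7022) (cross=-23.936)
θ=293°: ex = (C−B)/|BC| = (0.9507,-0.3102); ey = (0.3102,0.9507)
θ=293°: P = B + -0.88·ex + -1.86·ey = (-0.6321,-3.3363)
θ=295°: B = A + 2.00·(cos295°, sin295°) = (0.8452, -1.8126)
θ=295°: |BD| = 7.3808
θ=295°: circle(B,6.00) ∩ circle(D,4.00): a=5.0453, h=3.2474
θ=295°:   candidates: C₊=(4.9385,2.5743) cross=23.968; C₋=(6.5335,-3.7215) cross=-23.968
θ=295°:   branch - wants cross < 0 → take C=(6.5335,-3.7215) (cross=-23.968)
θ=295°: ex = (C−B)/|BC| = (0.9480,-0.3181); ey = (0.3181,0.9480)
θ=295°: P = B + -0.88·ex + -1.86·ey = (-0.5808,-3.2960)

θ=104°: -2.30 0.97
θ=206°: -2.78 -2.68
θ=293°: -0.63 -3.34
θ=295°: -0.58 -3.30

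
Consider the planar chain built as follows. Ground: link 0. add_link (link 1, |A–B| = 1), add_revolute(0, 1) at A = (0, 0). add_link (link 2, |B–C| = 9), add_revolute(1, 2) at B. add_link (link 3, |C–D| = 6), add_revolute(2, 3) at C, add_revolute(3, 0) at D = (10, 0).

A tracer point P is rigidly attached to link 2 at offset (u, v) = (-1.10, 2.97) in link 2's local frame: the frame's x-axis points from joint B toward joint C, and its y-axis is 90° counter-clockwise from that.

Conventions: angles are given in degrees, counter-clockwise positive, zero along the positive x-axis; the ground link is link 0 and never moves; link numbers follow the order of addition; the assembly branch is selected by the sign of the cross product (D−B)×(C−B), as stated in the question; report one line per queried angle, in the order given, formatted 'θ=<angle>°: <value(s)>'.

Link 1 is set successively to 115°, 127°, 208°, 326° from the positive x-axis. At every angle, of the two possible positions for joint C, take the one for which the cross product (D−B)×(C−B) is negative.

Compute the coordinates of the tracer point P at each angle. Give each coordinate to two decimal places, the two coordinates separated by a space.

A=(0,0), D=(10.00,0)
θ=115°: B = A + 1.00·(cos115°, sin115°) = (-0.4226, 0.9063)
θ=115°: |BD| = 10.4619
θ=115°: circle(B,9.00) ∩ circle(D,6.00): a=7.3816, h=5.1489
θ=115°:   candidates: C₊=(7.3773,5.3964) cross=53.868; C₋=(6.4852,-4.8627) cross=-53.868
θ=115°:   branch - wants cross < 0 → take C=(6.4852,-4.8627) (cross=-53.868)
θ=115°: ex = (C−B)/|BC| = (0.7675,-0.6410); ey = (0.6410,0.7675)
θ=115°: P = B + -1.10·ex + 2.97·ey = (0.6369,3.8910)
θ=127°: B = A + 1.00·(cos127°, sin127°) = (-0.6018, 0.7986)
θ=127°: |BD| = 10.6319
θ=127°: circle(B,9.00) ∩ circle(D,6.00): a=7.4322, h=5.0757
θ=127°:   candidates: C₊=(7.1907,5.3017) cross=53.964; C₋=(6.4281,-4.8210) cross=-53.964
θ=127°:   branch - wants cross < 0 → take C=(6.4281,-4.8210) (cross=-53.964)
θ=127°: ex = (C−B)/|BC| = (0.7811,-0.6244); ey = (0.6244,0.7811)
θ=127°: P = B + -1.10·ex + 2.97·ey = (0.3934,3.8054)
θ=208°: B = A + 1.00·(cos208°, sin208°) = (-0.8829, -0.4695)
θ=208°: |BD| = 10.8931
θ=208°: circle(B,9.00) ∩ circle(D,6.00): a=7.5121, h=4.9567
θ=208°:   candidates: C₊=(6.4085,4.8064) cross=53.994; C₋=(6.8358,-5.0978) cross=-53.994
θ=208°:   branch - wants cross < 0 → take C=(6.8358,-5.0978) (cross=-53.994)
θ=208°: ex = (C−B)/|BC| = (0.8576,-0.5143); ey = (0.5143,0.8576)
θ=208°: P = B + -1.10·ex + 2.97·ey = (-0.2990,2.6434)
θ=326°: B = A + 1.00·(cos326°, sin326°) = (0.8290, -0.5592)
θ=326°: |BD| = 9.1880
θ=326°: circle(B,9.00) ∩ circle(D,6.00): a=7.0428, h=5.6034
θ=326°:   candidates: C₊=(7.5178,5.4625) cross=51.484; C₋=(8.1999,-5.7236) cross=-51.484
θ=326°:   branch - wants cross < 0 → take C=(8.1999,-5.7236) (cross=-51.484)
θ=326°: ex = (C−B)/|BC| = (0.8190,-0.5738); ey = (0.5738,0.8190)
θ=326°: P = B + -1.10·ex + 2.97·ey = (1.6324,2.5044)

θ=115°: 0.64 3.89
θ=127°: 0.39 3.81
θ=208°: -0.30 2.64
θ=326°: 1.63 2.50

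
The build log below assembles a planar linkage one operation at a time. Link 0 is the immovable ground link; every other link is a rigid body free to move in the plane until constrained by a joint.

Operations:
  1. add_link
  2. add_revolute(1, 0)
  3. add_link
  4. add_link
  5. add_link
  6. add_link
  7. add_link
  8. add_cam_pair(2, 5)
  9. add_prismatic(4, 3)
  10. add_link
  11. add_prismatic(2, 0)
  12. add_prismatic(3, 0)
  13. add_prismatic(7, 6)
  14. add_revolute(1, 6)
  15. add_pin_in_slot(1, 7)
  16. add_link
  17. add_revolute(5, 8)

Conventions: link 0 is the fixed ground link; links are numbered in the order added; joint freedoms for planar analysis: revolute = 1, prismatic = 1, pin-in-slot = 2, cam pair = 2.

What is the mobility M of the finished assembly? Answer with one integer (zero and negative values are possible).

(L,J1,J2)=(1,0,0); link0 fixed
link1: (2,0,0)
R 1-0 [J1]: (2,1,0)
link2: (3,1,0)
link3: (4,1,0)
link4: (5,1,0)
link5: (6,1,0)
link6: (7,1,0)
C 2-5 [J2]: (7,1,1)
P 4-3 [J1]: (7,2,1)
link7: (8,2,1)
P 2-0 [J1]: (8,3,1)
P 3-0 [J1]: (8,4,1)
P 7-6 [J1]: (8,5,1)
R 1-6 [J1]: (8,6,1)
PS 1-7 [J2]: (8,6,2)
link8: (9,6,2)
R 5-8 [J1]: (9,7,2)
Grübler: 3·8 − 2·7 − 2 = 8

M = 8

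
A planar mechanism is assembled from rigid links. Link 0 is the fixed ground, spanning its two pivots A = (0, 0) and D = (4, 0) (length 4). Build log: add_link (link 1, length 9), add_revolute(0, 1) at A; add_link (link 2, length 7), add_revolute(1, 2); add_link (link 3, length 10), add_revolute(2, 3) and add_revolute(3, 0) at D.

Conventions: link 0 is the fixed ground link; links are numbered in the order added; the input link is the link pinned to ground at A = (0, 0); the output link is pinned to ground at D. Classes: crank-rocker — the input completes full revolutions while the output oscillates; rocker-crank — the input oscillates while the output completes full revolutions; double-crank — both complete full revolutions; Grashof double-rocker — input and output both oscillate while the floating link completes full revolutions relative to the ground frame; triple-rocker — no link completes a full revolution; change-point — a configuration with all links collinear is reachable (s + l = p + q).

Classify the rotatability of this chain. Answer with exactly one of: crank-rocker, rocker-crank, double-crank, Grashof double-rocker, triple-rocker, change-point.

lengths: ground=4, input=9, coupler=7, output=10
sorted: s=4 (shortest), l=10 (longest), p+q=16
s + l = 14 vs p + q = 16
s + l < p + q (Grashof) with shortest = ground link → double-crank

double-crank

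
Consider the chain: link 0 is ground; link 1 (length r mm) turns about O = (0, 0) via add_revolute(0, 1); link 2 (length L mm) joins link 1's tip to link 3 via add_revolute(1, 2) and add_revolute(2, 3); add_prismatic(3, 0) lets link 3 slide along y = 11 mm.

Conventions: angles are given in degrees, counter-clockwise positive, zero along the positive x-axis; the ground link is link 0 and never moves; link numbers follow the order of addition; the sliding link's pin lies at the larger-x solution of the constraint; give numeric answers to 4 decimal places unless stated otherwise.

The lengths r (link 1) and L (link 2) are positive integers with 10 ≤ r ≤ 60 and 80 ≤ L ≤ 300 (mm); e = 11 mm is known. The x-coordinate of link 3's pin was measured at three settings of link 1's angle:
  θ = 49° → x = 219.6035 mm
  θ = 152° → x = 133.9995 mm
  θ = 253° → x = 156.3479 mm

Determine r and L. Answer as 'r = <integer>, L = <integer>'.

constraint per measurement: (x − r cos θ)² + (r sin θ − e)² = L²
subtracting the θ₁ and θ₂ equations cancels the r² and L² terms:
r = (x₁² − x₂²) / (2[(x₁cos θ₁ + e sin θ₁) − (x₂cos θ₂ + e sin θ₂)]) = 57.0000 → r = 57
L² = (x₁ − r cos θ₁)² + (r sin θ₁ − e)² = 34224.9855 → L = 185.0000 → L = 185
check at θ₃=253°: x = 156.3479 (printed 156.3479) ✓

r = 57, L = 185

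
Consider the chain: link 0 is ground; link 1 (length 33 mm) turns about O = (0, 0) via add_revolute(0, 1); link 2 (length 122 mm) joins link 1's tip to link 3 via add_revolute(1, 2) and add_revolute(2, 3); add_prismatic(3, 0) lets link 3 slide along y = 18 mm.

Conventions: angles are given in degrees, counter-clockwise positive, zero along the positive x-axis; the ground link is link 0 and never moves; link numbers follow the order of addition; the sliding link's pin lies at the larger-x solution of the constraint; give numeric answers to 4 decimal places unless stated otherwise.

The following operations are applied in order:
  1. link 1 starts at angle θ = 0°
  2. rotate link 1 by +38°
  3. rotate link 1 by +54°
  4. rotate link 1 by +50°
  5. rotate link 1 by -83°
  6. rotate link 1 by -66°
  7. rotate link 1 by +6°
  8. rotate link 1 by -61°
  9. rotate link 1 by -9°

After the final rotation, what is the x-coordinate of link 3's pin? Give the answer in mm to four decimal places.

geometry: r = 33 mm, L = 122 mm, e = 18 mm; θ starts at 0°
rotate link 1 by +38°: θ ← 0° +38° = 38°
rotate link 1 by +54°: θ ← 38° +54° = 92°
rotate link 1 by +50°: θ ← 92° +50° = 142°
rotate link 1 by -83°: θ ← 142° -83° = 59°
rotate link 1 by -66°: θ ← 59° -66° = -7°
rotate link 1 by +6°: θ ← -7° +6° = -1°
rotate link 1 by -61°: θ ← -1° -61° = -62°
rotate link 1 by -9°: θ ← -62° -9° = -71°
crank pin P = (r cos θ, r sin θ) = (10.743749, -31.202113)
h = r sin θ − e = -31.202113 − 18 = -49.202113
x = r cos θ + √(L² − h²) = 10.743749 + 111.638488 = 122.382237

122.3822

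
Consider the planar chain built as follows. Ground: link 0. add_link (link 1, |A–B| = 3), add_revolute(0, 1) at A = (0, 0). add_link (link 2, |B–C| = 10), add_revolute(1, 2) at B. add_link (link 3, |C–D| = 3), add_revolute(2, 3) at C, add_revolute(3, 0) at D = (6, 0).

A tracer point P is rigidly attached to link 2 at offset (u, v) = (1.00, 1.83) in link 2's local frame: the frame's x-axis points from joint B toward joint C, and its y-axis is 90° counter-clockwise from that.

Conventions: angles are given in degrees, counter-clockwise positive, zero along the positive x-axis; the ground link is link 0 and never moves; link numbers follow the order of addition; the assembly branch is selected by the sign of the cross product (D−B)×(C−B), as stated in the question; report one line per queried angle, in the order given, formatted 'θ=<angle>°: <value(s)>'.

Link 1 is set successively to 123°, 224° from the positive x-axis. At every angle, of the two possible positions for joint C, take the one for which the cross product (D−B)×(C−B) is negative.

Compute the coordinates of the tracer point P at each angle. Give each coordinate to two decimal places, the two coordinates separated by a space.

A=(0,0), D=(6.00,0)
θ=123°: B = A + 3.00·(cos123°, sin123°) = (-1.6339, 2.5160)
θ=123°: |BD| = 8.0378
θ=123°: circle(B,10.00) ∩ circle(D,3.00): a=9.6796, h=2.5109
θ=123°:   candidates: C₊=(8.3452,1.8708) cross=20.182; C₋=(6.7733,-2.8986) cross=-20.182
θ=123°:   branch - wants cross < 0 → take C=(6.7733,-2.8986) (cross=-20.182)
θ=123°: ex = (C−B)/|BC| = (0.8407,-0.5415); ey = (0.5415,0.8407)
θ=123°: P = B + 1.00·ex + 1.83·ey = (0.1977,3.5131)
θ=224°: B = A + 3.00·(cos224°, sin224°) = (-2.1580, -2.0840)
θ=224°: |BD| = 8.4200
θ=224°: circle(B,10.00) ∩ circle(D,3.00): a=9.6138, h=2.7522
θ=224°:   candidates: C₊=(6.4755,2.9621) cross=23.174; C₋=(7.8379,-2.3711) cross=-23.174
θ=224°:   branch - wants cross < 0 → take C=(7.8379,-2.3711) (cross=-23.174)
θ=224°: ex = (C−B)/|BC| = (0.9996,-0.0287); ey = (0.0287,0.9996)
θ=224°: P = B + 1.00·ex + 1.83·ey = (-1.1059,-0.2834)

θ=123°: 0.20 3.51
θ=224°: -1.11 -0.28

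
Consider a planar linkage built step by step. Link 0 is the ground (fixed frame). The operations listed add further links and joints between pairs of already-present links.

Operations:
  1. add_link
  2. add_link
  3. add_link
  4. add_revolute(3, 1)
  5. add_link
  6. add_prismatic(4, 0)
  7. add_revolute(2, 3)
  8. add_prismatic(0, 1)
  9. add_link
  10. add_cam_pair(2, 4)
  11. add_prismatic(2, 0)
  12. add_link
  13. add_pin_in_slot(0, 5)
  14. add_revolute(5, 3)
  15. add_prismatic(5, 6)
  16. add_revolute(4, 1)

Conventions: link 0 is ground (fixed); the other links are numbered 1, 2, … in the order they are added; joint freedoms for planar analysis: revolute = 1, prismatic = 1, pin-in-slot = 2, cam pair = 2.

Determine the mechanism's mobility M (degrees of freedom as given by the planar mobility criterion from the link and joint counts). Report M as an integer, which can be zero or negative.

ground; <1,0,0>
#1 <2,0,0>
#2 <3,0,0>
#3 <4,0,0>
R:3↔1 J1 <4,1,0>
#4 <5,1,0>
P:4↔0 J1 <5,2,0>
R:2↔3 J1 <5,3,0>
P:0↔1 J1 <5,4,0>
#5 <6,4,0>
C:2↔4 J2 <6,4,1>
P:2↔0 J1 <6,5,1>
#6 <7,5,1>
PS:0↔5 J2 <7,5,2>
R:5↔3 J1 <7,6,2>
P:5↔6 J1 <7,7,2>
R:4↔1 J1 <7,8,2>
3×6 − 2×8 − 1×2 = 0

M = 0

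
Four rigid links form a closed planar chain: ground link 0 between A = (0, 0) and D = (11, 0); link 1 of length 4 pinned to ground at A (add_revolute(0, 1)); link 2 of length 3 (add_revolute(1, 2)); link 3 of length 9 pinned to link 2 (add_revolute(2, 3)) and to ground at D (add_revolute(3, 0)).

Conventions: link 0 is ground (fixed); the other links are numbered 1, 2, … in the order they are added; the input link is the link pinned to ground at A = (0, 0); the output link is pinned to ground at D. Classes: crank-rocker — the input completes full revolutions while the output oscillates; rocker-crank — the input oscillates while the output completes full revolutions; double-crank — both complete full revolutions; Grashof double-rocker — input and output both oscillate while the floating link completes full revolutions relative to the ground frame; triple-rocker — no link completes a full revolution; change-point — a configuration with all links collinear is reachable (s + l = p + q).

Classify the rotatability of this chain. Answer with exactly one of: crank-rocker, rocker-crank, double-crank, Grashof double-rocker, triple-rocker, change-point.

lengths: ground=11, input=4, coupler=3, output=9
sorted: s=3 (shortest), l=11 (longest), p+q=13
s + l = 14 vs p + q = 13
s + l > p + q → non-Grashof → no link fully rotates → triple-rocker

triple-rocker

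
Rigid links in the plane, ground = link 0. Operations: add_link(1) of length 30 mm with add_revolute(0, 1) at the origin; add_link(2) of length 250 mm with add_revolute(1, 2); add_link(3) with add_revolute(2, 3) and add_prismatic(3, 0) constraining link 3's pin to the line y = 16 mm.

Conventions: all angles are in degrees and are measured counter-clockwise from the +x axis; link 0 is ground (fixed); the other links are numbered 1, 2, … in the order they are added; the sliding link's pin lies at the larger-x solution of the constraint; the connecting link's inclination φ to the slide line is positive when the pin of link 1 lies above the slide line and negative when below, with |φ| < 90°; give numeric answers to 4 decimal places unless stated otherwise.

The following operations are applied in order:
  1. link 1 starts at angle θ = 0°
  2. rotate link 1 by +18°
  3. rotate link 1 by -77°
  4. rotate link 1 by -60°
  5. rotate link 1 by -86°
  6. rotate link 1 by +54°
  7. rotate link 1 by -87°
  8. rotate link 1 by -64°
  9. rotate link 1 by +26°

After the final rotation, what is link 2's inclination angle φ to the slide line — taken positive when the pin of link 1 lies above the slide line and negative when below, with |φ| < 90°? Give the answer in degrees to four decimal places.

geometry: r = 30 mm, L = 250 mm, e = 16 mm; θ starts at 0°
rotate link 1 by +18°: θ ← 0° +18° = 18°
rotate link 1 by -77°: θ ← 18° -77° = -59°
rotate link 1 by -60°: θ ← -59° -60° = -119°
rotate link 1 by -86°: θ ← -119° -86° = -205°
rotate link 1 by +54°: θ ← -205° +54° = -151°
rotate link 1 by -87°: θ ← -151° -87° = -238°
rotate link 1 by -64°: θ ← -238° -64° = -302°
rotate link 1 by +26°: θ ← -302° +26° = -276°
h = r sin θ − e = 29.835657 − 16 = 13.835657
sin φ = h / L = 13.835657 / 250 = 0.05534263
φ = arcsin(0.05534263) = 3.172520°

3.1725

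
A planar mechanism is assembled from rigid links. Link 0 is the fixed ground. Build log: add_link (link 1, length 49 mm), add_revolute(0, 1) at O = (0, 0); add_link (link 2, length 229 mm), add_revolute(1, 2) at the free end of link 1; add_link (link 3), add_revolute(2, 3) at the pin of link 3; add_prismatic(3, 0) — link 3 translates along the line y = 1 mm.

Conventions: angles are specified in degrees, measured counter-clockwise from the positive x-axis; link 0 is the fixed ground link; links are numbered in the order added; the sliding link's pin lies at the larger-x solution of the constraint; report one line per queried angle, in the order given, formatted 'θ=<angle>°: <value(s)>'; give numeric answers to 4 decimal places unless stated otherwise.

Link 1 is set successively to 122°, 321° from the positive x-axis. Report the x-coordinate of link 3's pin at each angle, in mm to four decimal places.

geometry: r = 49 mm, L = 229 mm, e = 1 mm
θ=122°: crank pin P = (r cos θ, r sin θ) = (-25.966044, 41.554357)
θ=122°: h = r sin θ − e = 41.554357 − 1 = 40.554357
θ=122°: x = r cos θ + √(L² − h²) = -25.966044 + 225.380443 = 199.414399
θ=321°: crank pin P = (r cos θ, r sin θ) = (38.080152, -30.836699)
θ=321°: h = r sin θ − e = -30.836699 − 1 = -31.836699
θ=321°: x = r cos θ + √(L² − h²) = 38.080152 + 226.776155 = 264.856307

θ=122°: 199.4144
θ=321°: 264.8563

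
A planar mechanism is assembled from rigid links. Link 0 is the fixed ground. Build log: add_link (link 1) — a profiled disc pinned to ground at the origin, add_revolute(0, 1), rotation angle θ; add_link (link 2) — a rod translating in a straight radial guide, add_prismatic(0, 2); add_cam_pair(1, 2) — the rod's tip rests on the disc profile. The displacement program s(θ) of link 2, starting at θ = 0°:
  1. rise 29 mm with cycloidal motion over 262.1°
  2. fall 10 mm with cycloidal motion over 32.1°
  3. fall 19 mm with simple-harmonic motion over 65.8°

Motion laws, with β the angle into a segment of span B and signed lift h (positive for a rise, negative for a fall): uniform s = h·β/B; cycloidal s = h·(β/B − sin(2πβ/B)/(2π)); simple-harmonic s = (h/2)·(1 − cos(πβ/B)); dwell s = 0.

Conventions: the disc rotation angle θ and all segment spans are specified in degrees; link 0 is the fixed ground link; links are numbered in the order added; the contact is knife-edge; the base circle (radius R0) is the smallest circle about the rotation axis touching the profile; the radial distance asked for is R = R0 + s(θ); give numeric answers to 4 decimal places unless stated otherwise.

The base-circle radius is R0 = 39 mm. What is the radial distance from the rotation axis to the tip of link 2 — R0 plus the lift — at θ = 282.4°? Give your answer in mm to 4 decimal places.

seg 1 [0°–262.1°] cycloidal, h=29: full span → s += 29 → s = 29.0000
seg 2 [262.1°–294.2°] cycloidal, h=-10: θ=282.4° here. β=20.3, B=32.1. -10·(0.6324 − sin(2π·0.6324)/(2π)) = -7.5005 → s = 21.4995
R = R0 + s = 39 + 21.4995 = 60.4995

60.4995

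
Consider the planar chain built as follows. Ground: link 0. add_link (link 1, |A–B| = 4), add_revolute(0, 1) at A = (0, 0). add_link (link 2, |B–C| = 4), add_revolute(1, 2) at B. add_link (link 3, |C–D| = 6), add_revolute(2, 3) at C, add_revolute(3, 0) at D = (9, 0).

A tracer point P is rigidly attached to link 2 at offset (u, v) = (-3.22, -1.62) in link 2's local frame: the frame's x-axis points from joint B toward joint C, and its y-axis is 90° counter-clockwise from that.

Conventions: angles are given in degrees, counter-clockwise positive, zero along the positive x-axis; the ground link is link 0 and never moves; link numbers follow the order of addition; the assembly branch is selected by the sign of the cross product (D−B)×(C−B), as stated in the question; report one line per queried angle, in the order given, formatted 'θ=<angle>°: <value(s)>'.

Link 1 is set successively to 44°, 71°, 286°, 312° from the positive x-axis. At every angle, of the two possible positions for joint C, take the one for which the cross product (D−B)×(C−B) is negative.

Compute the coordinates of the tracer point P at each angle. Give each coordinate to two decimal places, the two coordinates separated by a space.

A=(0,0), D=(9.00,0)
θ=44°: B = A + 4.00·(cos44°, sin44°) = (2.8774, 2.7786)
θ=44°: |BD| = 6.7237
θ=44°: circle(B,4.00) ∩ circle(D,6.00): a=1.8745, h=3.5336
θ=44°:   candidates: C₊=(6.0446,5.2217) cross=23.758; C₋=(3.1240,-1.2138) cross=-23.758
θ=44°:   branch - wants cross < 0 → take C=(3.1240,-1.2138) (cross=-23.758)
θ=44°: ex = (C−B)/|BC| = (0.0617,-0.9981); ey = (0.9981,0.0617)
θ=44°: P = B + -3.22·ex + -1.62·ey = (1.0619,5.8926)
θ=71°: B = A + 4.00·(cos71°, sin71°) = (1.3023, 3.7821)
θ=71°: |BD| = 8.5767
θ=71°: circle(B,4.00) ∩ circle(D,6.00): a=3.1224, h=2.5002
θ=71°:   candidates: C₊=(5.2072,4.6491) cross=21.443; C₋=(3.0022,0.1613) cross=-21.443
θ=71°:   branch - wants cross < 0 → take C=(3.0022,0.1613) (cross=-21.443)
θ=71°: ex = (C−B)/|BC| = (0.4250,-0.9052); ey = (0.9052,0.4250)
θ=71°: P = B + -3.22·ex + -1.62·ey = (-1.5326,6.0084)
θ=286°: B = A + 4.00·(cos286°, sin286°) = (1.1025, -3.8450)
θ=286°: |BD| = 8.7837
θ=286°: circle(B,4.00) ∩ circle(D,6.00): a=3.2534, h=2.3271
θ=286°:   candidates: C₊=(3.0090,-0.3286) cross=20.441; C₋=(5.0464,-4.5132) cross=-20.441
θ=286°:   branch - wants cross < 0 → take C=(5.0464,-4.5132) (cross=-20.441)
θ=286°: ex = (C−B)/|BC| = (0.9860,-0.1670); ey = (0.1670,0.9860)
θ=286°: P = B + -3.22·ex + -1.62·ey = (-2.3428,-4.9044)
θ=312°: B = A + 4.00·(cos312°, sin312°) = (2.6765, -2.9726)
θ=312°: |BD| = 6.9873
θ=312°: circle(B,4.00) ∩ circle(D,6.00): a=2.0625, h=3.4273
θ=312°:   candidates: C₊=(3.0850,1.0065) cross=23.947; C₋=(6.0011,-5.1968) cross=-23.947
θ=312°:   branch - wants cross < 0 → take C=(6.0011,-5.1968) (cross=-23.947)
θ=312°: ex = (C−B)/|BC| = (0.8311,-0.5561); ey = (0.5561,0.8311)
θ=312°: P = B + -3.22·ex + -1.62·ey = (-0.9006,-2.5285)

θ=44°: 1.06 5.89
θ=71°: -1.53 6.01
θ=286°: -2.34 -4.90
θ=312°: -0.90 -2.53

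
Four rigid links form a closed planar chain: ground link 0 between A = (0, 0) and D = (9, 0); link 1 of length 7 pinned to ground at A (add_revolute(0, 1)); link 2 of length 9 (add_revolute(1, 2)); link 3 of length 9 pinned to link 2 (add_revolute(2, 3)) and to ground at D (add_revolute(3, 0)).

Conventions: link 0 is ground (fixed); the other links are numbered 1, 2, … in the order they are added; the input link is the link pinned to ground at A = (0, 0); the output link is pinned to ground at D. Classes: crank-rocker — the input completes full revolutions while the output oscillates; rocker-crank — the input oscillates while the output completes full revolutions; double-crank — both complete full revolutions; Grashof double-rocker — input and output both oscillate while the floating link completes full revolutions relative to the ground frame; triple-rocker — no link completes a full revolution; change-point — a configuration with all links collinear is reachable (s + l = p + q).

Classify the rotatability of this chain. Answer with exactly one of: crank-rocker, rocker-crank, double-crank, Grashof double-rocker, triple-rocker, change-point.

lengths: ground=9, input=7, coupler=9, output=9
sorted: s=7 (shortest), l=9 (longest), p+q=18
s + l = 16 vs p + q = 18
s + l < p + q (Grashof) with shortest = input link → crank-rocker

crank-rocker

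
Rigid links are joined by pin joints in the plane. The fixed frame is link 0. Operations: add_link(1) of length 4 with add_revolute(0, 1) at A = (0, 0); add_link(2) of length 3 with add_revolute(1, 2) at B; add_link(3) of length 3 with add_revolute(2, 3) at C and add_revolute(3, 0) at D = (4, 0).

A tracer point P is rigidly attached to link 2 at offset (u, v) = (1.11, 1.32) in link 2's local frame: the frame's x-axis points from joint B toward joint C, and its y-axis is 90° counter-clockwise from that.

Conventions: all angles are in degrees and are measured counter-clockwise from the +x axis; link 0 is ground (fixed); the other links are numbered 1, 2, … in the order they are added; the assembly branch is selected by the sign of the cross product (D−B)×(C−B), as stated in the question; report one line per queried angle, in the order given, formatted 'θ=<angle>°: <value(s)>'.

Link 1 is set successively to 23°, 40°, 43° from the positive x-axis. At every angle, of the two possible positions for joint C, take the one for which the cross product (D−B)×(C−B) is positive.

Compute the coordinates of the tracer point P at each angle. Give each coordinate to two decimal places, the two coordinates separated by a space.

A=(0,0), D=(4.00,0)
θ=23°: B = A + 4.00·(cos23°, sin23°) = (3.6820, 1.5629)
θ=23°: |BD| = 1.5949
θ=23°: circle(B,3.00) ∩ circle(D,3.00): a=0.7975, h=2.8921
θ=23°:   candidates: C₊=(6.6750,1.3580) cross=4.613; C₋=(1.0070,0.2049) cross=-4.613
θ=23°:   branch + wants cross > 0 → take C=(6.6750,1.3580) (cross=4.613)
θ=23°: ex = (C−B)/|BC| = (0.9977,-0.0683); ey = (0.0683,0.9977)
θ=23°: P = B + 1.11·ex + 1.32·ey = (4.8796,2.8040)
θ=40°: B = A + 4.00·(cos40°, sin40°) = (3.0642, 2.5712)
θ=40°: |BD| = 2.7362
θ=40°: circle(B,3.00) ∩ circle(D,3.00): a=1.3681, h=2.6699
θ=40°:   candidates: C₊=(6.0410,2.1987) cross=7.305; C₋=(1.0232,0.3724) cross=-7.305
θ=40°:   branch + wants cross > 0 → take C=(6.0410,2.1987) (cross=7.305)
θ=40°: ex = (C−B)/|BC| = (0.9923,-0.1241); ey = (0.1241,0.9923)
θ=40°: P = B + 1.11·ex + 1.32·ey = (4.3295,3.7431)
θ=43°: B = A + 4.00·(cos43°, sin43°) = (2.9254, 2.7280)
θ=43°: |BD| = 2.9320
θ=43°: circle(B,3.00) ∩ circle(D,3.00): a=1.4660, h=2.6174
θ=43°:   candidates: C₊=(5.8980,2.3233) cross=7.674; C₋=(1.0274,0.4047) cross=-7.674
θ=43°:   branch + wants cross > 0 → take C=(5.8980,2.3233) (cross=7.674)
θ=43°: ex = (C−B)/|BC| = (0.9909,-0.1349); ey = (0.1349,0.9909)
θ=43°: P = B + 1.11·ex + 1.32·ey = (4.2033,3.8862)

θ=23°: 4.88 2.80
θ=40°: 4.33 3.74
θ=43°: 4.20 3.89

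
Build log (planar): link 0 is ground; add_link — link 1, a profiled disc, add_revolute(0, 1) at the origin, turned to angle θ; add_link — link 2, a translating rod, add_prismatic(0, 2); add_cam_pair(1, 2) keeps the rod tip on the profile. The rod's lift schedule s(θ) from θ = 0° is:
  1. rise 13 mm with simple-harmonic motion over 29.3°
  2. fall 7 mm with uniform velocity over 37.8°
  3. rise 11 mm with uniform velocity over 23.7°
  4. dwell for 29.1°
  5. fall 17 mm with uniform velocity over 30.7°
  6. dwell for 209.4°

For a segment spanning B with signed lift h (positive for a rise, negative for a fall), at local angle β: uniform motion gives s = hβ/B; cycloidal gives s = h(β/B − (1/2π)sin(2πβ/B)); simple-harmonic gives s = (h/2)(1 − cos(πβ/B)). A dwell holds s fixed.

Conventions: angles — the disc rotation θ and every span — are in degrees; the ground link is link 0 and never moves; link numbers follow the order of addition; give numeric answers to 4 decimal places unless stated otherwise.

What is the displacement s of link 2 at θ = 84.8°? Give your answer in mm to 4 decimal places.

seg 1 [0°–29.3°] simple-harmonic, h=13: full span → s += 13 → s = 13.0000
seg 2 [29.3°–67.1°] uniform, h=-7: full span → s += -7 → s = 6.0000
seg 3 [67.1°–90.8°] uniform, h=11: θ=84.8° here. β=17.7, B=23.7. 11·17.7/23.7 = 8.2152 → s = 14.2152

14.2152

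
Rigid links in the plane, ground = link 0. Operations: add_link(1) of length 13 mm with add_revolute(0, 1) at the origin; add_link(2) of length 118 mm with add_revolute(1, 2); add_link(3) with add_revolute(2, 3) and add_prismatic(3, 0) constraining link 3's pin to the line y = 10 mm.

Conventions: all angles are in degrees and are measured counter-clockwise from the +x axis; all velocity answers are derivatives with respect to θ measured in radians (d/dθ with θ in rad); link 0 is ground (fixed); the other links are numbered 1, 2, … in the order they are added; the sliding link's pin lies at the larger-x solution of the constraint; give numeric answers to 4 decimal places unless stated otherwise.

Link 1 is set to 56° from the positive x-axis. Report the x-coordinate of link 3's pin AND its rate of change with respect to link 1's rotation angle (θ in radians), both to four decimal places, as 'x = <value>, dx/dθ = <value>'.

geometry: r = 13 mm, L = 118 mm, e = 10 mm
crank pin P = (r cos θ, r sin θ) = (7.269508, 10.777488)
h = r sin θ − e = 10.777488 − 10 = 0.777488
x = r cos θ + √(L² − h²) = 7.269508 + 117.997439 = 125.266946
dx/dθ = −r sin θ − h·r cos θ/√(L² − h²) (θ in radians; h = 0.777488) = -10.825387

x = 125.2669, dx/dθ = -10.8254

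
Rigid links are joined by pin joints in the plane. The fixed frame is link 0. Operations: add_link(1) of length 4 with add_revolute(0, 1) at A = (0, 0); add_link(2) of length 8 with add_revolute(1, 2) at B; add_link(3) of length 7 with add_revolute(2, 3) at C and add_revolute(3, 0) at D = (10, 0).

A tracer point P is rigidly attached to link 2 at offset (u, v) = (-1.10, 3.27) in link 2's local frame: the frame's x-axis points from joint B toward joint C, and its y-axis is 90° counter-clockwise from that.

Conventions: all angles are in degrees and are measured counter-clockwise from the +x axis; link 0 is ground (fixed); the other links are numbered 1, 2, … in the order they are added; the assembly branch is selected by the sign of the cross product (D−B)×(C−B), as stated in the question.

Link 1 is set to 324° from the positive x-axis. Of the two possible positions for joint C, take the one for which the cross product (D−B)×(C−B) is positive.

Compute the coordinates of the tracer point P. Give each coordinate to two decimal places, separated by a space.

A=(0,0), D=(10.00,0)
B = A + 4.00·(cos324°, sin324°) = (3.2361, -2.3511)
|BD| = 7.1609
circle(B,8.00) ∩ circle(D,7.00): a=4.6278, h=6.5256
  candidates: C₊=(5.4648,5.3321) cross=46.729; C₋=(9.7499,-6.9955) cross=-46.729
  branch + wants cross > 0 → take C=(5.4648,5.3321) (cross=46.729)
ex = (C−B)/|BC| = (0.2786,0.9604); ey = (-0.9604,0.2786)
P = B + -1.10·ex + 3.27·ey = (-0.2109,-2.4966)

-0.21 -2.50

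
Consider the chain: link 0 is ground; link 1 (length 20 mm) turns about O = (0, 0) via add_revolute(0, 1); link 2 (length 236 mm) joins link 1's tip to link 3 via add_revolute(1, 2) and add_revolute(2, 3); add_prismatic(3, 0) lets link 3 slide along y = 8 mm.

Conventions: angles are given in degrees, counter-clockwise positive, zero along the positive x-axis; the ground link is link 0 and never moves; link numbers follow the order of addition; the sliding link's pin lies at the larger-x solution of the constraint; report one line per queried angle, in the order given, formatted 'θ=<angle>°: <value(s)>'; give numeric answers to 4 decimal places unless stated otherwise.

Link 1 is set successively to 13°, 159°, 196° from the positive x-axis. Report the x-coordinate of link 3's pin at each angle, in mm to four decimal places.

geometry: r = 20 mm, L = 236 mm, e = 8 mm
θ=13°: crank pin P = (r cos θ, r sin θ) = (19.487401, 4.499021)
θ=13°: h = r sin θ − e = 4.499021 − 8 = -3.500979
θ=13°: x = r cos θ + √(L² − h²) = 19.487401 + 235.974031 = 255.461432
θ=159°: crank pin P = (r cos θ, r sin θ) = (-18.671609, 7.167359)
θ=159°: h = r sin θ − e = 7.167359 − 8 = -0.832641
θ=159°: x = r cos θ + √(L² − h²) = -18.671609 + 235.998531 = 217.326923
θ=196°: crank pin P = (r cos θ, r sin θ) = (-19.225234, -5.512747)
θ=196°: h = r sin θ − e = -5.512747 − 8 = -13.512747
θ=196°: x = r cos θ + √(L² − h²) = -19.225234 + 235.612830 = 216.387596

θ=13°: 255.4614
θ=159°: 217.3269
θ=196°: 216.3876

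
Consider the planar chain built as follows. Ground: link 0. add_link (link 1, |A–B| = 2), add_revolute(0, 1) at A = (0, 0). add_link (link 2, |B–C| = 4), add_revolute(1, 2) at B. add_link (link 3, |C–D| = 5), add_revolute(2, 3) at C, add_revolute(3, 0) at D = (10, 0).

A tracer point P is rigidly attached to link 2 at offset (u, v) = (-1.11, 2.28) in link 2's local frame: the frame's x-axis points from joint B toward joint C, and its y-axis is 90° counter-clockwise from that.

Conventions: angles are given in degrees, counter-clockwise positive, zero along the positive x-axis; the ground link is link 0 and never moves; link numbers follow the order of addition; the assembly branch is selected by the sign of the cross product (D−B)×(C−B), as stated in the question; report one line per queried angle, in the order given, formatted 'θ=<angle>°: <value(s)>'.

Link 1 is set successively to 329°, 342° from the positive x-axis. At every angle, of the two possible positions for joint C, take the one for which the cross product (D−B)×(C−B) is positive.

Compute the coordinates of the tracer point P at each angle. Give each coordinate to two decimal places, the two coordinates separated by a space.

A=(0,0), D=(10.00,0)
θ=329°: B = A + 2.00·(cos329°, sin329°) = (1.7143, -1.0301)
θ=329°: |BD| = 8.3494
θ=329°: circle(B,4.00) ∩ circle(D,5.00): a=3.6358, h=1.6677
θ=329°:   candidates: C₊=(5.1166,1.0734) cross=13.924; C₋=(5.5281,-2.2365) cross=-13.924
θ=329°:   branch + wants cross > 0 → take C=(5.1166,1.0734) (cross=13.924)
θ=329°: ex = (C−B)/|BC| = (0.8506,0.5259); ey = (-0.5259,0.8506)
θ=329°: P = B + -1.11·ex + 2.28·ey = (-0.4288,0.3255)
θ=342°: B = A + 2.00·(cos342°, sin342°) = (1.9021, -0.6180)
θ=342°: |BD| = 8.1214
θ=342°: circle(B,4.00) ∩ circle(D,5.00): a=3.5066, h=1.9245
θ=342°:   candidates: C₊=(5.2521,1.5677) cross=15.629; C₋=(5.5450,-2.2701) cross=-15.629
θ=342°:   branch + wants cross > 0 → take C=(5.2521,1.5677) (cross=15.629)
θ=342°: ex = (C−B)/|BC| = (0.8375,0.5464); ey = (-0.5464,0.8375)
θ=342°: P = B + -1.11·ex + 2.28·ey = (-0.2734,0.6849)

θ=329°: -0.43 0.33
θ=342°: -0.27 0.68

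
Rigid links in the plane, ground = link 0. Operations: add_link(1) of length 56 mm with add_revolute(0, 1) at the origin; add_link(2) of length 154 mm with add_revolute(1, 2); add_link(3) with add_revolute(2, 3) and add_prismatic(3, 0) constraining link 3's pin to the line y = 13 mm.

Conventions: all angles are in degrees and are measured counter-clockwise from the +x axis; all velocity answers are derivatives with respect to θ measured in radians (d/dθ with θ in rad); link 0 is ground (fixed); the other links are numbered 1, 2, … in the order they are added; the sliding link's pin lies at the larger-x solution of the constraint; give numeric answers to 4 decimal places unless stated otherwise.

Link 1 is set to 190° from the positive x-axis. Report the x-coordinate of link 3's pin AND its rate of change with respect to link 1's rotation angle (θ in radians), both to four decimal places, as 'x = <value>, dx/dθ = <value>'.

geometry: r = 56 mm, L = 154 mm, e = 13 mm
crank pin P = (r cos θ, r sin θ) = (-55.149234, -9.724298)
h = r sin θ − e = -9.724298 − 13 = -22.724298
x = r cos θ + √(L² − h²) = -55.149234 + 152.314170 = 97.164936
dx/dθ = −r sin θ − h·r cos θ/√(L² − h²) (θ in radians; h = -22.724298) = 1.496386

x = 97.1649, dx/dθ = 1.4964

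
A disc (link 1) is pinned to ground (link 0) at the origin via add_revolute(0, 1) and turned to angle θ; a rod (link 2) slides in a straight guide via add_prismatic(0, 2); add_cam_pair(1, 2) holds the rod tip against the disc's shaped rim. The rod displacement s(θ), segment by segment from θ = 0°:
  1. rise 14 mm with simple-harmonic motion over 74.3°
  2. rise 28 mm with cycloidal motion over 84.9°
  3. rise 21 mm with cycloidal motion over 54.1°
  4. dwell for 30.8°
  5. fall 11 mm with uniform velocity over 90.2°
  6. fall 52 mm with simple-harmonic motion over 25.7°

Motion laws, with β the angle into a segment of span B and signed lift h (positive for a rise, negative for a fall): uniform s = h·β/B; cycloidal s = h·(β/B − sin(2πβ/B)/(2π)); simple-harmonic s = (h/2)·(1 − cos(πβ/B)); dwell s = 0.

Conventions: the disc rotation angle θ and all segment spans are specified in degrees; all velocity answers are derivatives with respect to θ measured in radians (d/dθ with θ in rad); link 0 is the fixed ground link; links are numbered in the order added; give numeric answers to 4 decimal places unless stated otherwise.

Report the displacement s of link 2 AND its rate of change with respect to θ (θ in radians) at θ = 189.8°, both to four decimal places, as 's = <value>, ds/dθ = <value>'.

segment 1 (0° to 74.3°, simple-harmonic, h = 14) is passed completely: s = 0.0000 + (14) = 14.0000
segment 2 (74.3° to 159.2°, cycloidal, h = 28) is passed completely: s = 14.0000 + (28) = 42.0000
θ = 189.8° falls in segment 3 (159.2° to 213.3°, cycloidal, h = 21): β = 189.8 − 159.2 = 30.6°, B = 54.1°; Δs = 21·(0.5656 − sin(2π·0.5656)/(2π)) = 13.2173; s = 42.0000 + 13.2173 = 55.2173
velocity in seg [159.2°–213.3°] (cycloidal), θ in radians: β = 30.6° = 0.5341 rad, B = 54.1° = 0.9442 rad; ds/dθ = (h/B)(1 − cos(2πβ/B)) = (21/0.9442)(1 − cos(2π·0.5656)) = 42.617313 mm/rad

s = 55.2173, ds/dθ = 42.6173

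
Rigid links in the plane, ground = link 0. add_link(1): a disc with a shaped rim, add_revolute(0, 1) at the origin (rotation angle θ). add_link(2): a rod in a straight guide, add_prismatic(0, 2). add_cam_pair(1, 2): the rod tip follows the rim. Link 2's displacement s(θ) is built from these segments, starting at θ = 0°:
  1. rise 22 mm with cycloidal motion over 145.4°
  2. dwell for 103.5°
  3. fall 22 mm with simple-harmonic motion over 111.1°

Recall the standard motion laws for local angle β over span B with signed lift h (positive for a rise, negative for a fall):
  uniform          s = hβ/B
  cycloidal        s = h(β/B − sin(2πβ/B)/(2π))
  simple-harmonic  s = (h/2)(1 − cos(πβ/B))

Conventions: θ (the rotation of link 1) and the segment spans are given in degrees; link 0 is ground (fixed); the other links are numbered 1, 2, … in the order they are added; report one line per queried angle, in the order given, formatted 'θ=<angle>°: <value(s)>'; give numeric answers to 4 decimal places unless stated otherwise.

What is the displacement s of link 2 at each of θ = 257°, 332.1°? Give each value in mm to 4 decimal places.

segment 1 (0° to 145.4°, cycloidal, h = 22) is passed completely: s = 0.0000 + (22) = 22.0000
segment 2 (145.4° to 248.9°, dwell): s unchanged at 22.0000
θ = 257° falls in segment 3 (248.9° to 360°, simple-harmonic, h = -22): β = 257 − 248.9 = 8.1°, B = 111.1°; Δs = -22/2·(1 − cos(π·0.0729)) = -0.2873; s = 22.0000 − 0.2873 = 21.7127
θ = 332.1° falls in segment 3 (248.9° to 360°, simple-harmonic, h = -22): β = 332.1 − 248.9 = 83.2°, B = 111.1°; Δs = -22/2·(1 − cos(π·0.7489)) = -18.7506; s = 22.0000 − 18.7506 = 3.2494

θ=257°: 21.7127
θ=332.1°: 3.2494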